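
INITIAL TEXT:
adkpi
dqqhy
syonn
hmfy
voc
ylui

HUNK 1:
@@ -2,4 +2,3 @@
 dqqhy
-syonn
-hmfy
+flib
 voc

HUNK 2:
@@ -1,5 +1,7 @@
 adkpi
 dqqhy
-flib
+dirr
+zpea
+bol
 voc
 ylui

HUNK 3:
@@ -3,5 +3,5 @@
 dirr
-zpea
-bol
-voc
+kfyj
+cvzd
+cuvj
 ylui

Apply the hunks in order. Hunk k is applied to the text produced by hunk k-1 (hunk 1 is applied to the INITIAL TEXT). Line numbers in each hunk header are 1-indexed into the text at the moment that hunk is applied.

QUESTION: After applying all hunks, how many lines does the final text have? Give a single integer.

Hunk 1: at line 2 remove [syonn,hmfy] add [flib] -> 5 lines: adkpi dqqhy flib voc ylui
Hunk 2: at line 1 remove [flib] add [dirr,zpea,bol] -> 7 lines: adkpi dqqhy dirr zpea bol voc ylui
Hunk 3: at line 3 remove [zpea,bol,voc] add [kfyj,cvzd,cuvj] -> 7 lines: adkpi dqqhy dirr kfyj cvzd cuvj ylui
Final line count: 7

Answer: 7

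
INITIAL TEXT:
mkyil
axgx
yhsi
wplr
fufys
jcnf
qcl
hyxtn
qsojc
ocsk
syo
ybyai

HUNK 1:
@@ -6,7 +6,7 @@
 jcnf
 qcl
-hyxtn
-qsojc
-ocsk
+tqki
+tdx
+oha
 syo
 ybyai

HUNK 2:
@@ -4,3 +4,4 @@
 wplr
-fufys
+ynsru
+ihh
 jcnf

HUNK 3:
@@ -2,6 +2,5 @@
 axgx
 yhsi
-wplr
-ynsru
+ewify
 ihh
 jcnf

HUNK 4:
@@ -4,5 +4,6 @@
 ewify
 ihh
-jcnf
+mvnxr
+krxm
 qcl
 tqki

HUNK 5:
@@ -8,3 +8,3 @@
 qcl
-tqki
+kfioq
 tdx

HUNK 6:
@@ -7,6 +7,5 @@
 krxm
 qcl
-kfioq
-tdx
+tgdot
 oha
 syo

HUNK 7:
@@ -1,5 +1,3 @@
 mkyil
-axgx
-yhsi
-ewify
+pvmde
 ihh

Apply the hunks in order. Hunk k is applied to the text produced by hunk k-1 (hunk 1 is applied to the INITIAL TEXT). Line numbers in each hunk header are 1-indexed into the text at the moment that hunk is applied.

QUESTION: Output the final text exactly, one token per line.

Hunk 1: at line 6 remove [hyxtn,qsojc,ocsk] add [tqki,tdx,oha] -> 12 lines: mkyil axgx yhsi wplr fufys jcnf qcl tqki tdx oha syo ybyai
Hunk 2: at line 4 remove [fufys] add [ynsru,ihh] -> 13 lines: mkyil axgx yhsi wplr ynsru ihh jcnf qcl tqki tdx oha syo ybyai
Hunk 3: at line 2 remove [wplr,ynsru] add [ewify] -> 12 lines: mkyil axgx yhsi ewify ihh jcnf qcl tqki tdx oha syo ybyai
Hunk 4: at line 4 remove [jcnf] add [mvnxr,krxm] -> 13 lines: mkyil axgx yhsi ewify ihh mvnxr krxm qcl tqki tdx oha syo ybyai
Hunk 5: at line 8 remove [tqki] add [kfioq] -> 13 lines: mkyil axgx yhsi ewify ihh mvnxr krxm qcl kfioq tdx oha syo ybyai
Hunk 6: at line 7 remove [kfioq,tdx] add [tgdot] -> 12 lines: mkyil axgx yhsi ewify ihh mvnxr krxm qcl tgdot oha syo ybyai
Hunk 7: at line 1 remove [axgx,yhsi,ewify] add [pvmde] -> 10 lines: mkyil pvmde ihh mvnxr krxm qcl tgdot oha syo ybyai

Answer: mkyil
pvmde
ihh
mvnxr
krxm
qcl
tgdot
oha
syo
ybyai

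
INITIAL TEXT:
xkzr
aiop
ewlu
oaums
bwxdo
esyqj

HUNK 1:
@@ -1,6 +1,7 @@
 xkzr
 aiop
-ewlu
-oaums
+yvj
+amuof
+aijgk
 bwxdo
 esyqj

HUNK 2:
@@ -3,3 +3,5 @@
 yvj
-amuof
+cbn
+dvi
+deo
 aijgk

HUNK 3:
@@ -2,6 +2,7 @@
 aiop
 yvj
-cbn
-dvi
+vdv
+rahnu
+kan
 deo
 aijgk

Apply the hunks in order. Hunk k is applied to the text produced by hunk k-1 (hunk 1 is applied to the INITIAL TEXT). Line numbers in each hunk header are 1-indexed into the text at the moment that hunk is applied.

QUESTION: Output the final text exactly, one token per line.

Hunk 1: at line 1 remove [ewlu,oaums] add [yvj,amuof,aijgk] -> 7 lines: xkzr aiop yvj amuof aijgk bwxdo esyqj
Hunk 2: at line 3 remove [amuof] add [cbn,dvi,deo] -> 9 lines: xkzr aiop yvj cbn dvi deo aijgk bwxdo esyqj
Hunk 3: at line 2 remove [cbn,dvi] add [vdv,rahnu,kan] -> 10 lines: xkzr aiop yvj vdv rahnu kan deo aijgk bwxdo esyqj

Answer: xkzr
aiop
yvj
vdv
rahnu
kan
deo
aijgk
bwxdo
esyqj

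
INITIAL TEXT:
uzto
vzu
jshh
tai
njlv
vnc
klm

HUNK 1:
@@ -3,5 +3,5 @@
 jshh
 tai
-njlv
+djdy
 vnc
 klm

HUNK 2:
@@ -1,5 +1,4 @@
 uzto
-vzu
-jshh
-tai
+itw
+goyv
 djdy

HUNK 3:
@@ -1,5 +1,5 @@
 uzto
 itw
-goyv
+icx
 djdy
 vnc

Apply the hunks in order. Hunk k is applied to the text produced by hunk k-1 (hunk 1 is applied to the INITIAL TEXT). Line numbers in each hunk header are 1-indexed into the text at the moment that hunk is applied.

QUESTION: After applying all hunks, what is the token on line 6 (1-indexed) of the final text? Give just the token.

Hunk 1: at line 3 remove [njlv] add [djdy] -> 7 lines: uzto vzu jshh tai djdy vnc klm
Hunk 2: at line 1 remove [vzu,jshh,tai] add [itw,goyv] -> 6 lines: uzto itw goyv djdy vnc klm
Hunk 3: at line 1 remove [goyv] add [icx] -> 6 lines: uzto itw icx djdy vnc klm
Final line 6: klm

Answer: klm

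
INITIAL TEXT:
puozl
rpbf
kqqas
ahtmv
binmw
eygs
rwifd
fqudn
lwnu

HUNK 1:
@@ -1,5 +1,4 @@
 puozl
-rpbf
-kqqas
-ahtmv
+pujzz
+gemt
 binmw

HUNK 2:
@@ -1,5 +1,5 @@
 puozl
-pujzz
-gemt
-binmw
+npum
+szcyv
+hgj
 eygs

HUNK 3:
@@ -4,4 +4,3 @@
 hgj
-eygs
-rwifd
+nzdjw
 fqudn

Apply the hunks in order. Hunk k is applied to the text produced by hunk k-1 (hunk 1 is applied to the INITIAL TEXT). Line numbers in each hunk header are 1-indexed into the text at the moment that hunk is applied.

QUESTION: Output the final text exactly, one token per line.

Hunk 1: at line 1 remove [rpbf,kqqas,ahtmv] add [pujzz,gemt] -> 8 lines: puozl pujzz gemt binmw eygs rwifd fqudn lwnu
Hunk 2: at line 1 remove [pujzz,gemt,binmw] add [npum,szcyv,hgj] -> 8 lines: puozl npum szcyv hgj eygs rwifd fqudn lwnu
Hunk 3: at line 4 remove [eygs,rwifd] add [nzdjw] -> 7 lines: puozl npum szcyv hgj nzdjw fqudn lwnu

Answer: puozl
npum
szcyv
hgj
nzdjw
fqudn
lwnu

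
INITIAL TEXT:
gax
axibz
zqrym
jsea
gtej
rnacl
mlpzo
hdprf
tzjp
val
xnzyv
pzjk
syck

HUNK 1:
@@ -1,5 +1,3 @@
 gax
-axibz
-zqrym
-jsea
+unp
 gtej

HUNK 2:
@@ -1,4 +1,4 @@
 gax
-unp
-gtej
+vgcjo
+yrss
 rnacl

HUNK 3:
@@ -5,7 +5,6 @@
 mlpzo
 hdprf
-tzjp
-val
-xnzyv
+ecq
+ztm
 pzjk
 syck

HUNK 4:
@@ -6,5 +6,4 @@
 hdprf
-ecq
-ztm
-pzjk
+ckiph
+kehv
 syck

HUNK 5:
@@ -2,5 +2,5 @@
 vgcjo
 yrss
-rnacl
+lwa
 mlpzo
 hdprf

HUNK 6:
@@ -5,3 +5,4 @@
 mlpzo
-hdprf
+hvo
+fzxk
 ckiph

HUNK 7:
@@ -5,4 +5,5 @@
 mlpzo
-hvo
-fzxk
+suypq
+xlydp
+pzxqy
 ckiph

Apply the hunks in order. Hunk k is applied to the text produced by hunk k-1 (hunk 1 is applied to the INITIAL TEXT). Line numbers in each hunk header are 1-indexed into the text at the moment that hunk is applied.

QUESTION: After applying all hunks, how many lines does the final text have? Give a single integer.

Hunk 1: at line 1 remove [axibz,zqrym,jsea] add [unp] -> 11 lines: gax unp gtej rnacl mlpzo hdprf tzjp val xnzyv pzjk syck
Hunk 2: at line 1 remove [unp,gtej] add [vgcjo,yrss] -> 11 lines: gax vgcjo yrss rnacl mlpzo hdprf tzjp val xnzyv pzjk syck
Hunk 3: at line 5 remove [tzjp,val,xnzyv] add [ecq,ztm] -> 10 lines: gax vgcjo yrss rnacl mlpzo hdprf ecq ztm pzjk syck
Hunk 4: at line 6 remove [ecq,ztm,pzjk] add [ckiph,kehv] -> 9 lines: gax vgcjo yrss rnacl mlpzo hdprf ckiph kehv syck
Hunk 5: at line 2 remove [rnacl] add [lwa] -> 9 lines: gax vgcjo yrss lwa mlpzo hdprf ckiph kehv syck
Hunk 6: at line 5 remove [hdprf] add [hvo,fzxk] -> 10 lines: gax vgcjo yrss lwa mlpzo hvo fzxk ckiph kehv syck
Hunk 7: at line 5 remove [hvo,fzxk] add [suypq,xlydp,pzxqy] -> 11 lines: gax vgcjo yrss lwa mlpzo suypq xlydp pzxqy ckiph kehv syck
Final line count: 11

Answer: 11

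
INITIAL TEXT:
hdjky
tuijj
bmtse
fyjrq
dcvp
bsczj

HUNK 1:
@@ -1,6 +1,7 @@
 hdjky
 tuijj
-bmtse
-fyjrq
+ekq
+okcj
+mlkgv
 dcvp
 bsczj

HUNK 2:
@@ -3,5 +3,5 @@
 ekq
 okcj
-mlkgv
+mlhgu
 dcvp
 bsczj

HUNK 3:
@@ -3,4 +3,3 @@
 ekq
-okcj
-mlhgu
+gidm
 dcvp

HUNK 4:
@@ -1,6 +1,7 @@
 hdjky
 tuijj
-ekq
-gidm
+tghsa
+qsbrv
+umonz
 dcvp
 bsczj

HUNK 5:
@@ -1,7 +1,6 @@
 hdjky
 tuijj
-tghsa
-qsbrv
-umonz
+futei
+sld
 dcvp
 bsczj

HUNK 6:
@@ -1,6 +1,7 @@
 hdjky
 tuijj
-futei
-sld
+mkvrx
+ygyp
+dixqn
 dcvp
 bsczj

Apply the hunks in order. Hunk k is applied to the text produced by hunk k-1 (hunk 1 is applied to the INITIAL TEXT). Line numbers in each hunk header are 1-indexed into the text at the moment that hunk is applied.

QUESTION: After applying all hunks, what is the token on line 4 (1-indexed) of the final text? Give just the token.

Hunk 1: at line 1 remove [bmtse,fyjrq] add [ekq,okcj,mlkgv] -> 7 lines: hdjky tuijj ekq okcj mlkgv dcvp bsczj
Hunk 2: at line 3 remove [mlkgv] add [mlhgu] -> 7 lines: hdjky tuijj ekq okcj mlhgu dcvp bsczj
Hunk 3: at line 3 remove [okcj,mlhgu] add [gidm] -> 6 lines: hdjky tuijj ekq gidm dcvp bsczj
Hunk 4: at line 1 remove [ekq,gidm] add [tghsa,qsbrv,umonz] -> 7 lines: hdjky tuijj tghsa qsbrv umonz dcvp bsczj
Hunk 5: at line 1 remove [tghsa,qsbrv,umonz] add [futei,sld] -> 6 lines: hdjky tuijj futei sld dcvp bsczj
Hunk 6: at line 1 remove [futei,sld] add [mkvrx,ygyp,dixqn] -> 7 lines: hdjky tuijj mkvrx ygyp dixqn dcvp bsczj
Final line 4: ygyp

Answer: ygyp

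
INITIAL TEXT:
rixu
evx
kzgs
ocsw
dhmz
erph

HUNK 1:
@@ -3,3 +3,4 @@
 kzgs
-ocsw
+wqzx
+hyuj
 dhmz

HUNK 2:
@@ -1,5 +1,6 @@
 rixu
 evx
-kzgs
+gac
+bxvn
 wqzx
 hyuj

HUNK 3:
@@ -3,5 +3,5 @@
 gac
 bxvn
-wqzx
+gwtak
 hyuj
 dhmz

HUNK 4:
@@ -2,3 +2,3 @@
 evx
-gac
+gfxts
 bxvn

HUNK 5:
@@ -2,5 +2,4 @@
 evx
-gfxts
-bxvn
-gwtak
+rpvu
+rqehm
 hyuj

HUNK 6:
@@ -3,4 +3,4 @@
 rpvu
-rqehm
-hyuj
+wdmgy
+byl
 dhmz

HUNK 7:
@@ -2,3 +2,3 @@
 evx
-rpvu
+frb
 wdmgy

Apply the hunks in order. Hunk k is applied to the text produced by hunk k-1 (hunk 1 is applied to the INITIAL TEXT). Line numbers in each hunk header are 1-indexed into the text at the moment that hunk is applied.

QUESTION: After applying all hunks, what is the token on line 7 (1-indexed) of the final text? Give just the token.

Hunk 1: at line 3 remove [ocsw] add [wqzx,hyuj] -> 7 lines: rixu evx kzgs wqzx hyuj dhmz erph
Hunk 2: at line 1 remove [kzgs] add [gac,bxvn] -> 8 lines: rixu evx gac bxvn wqzx hyuj dhmz erph
Hunk 3: at line 3 remove [wqzx] add [gwtak] -> 8 lines: rixu evx gac bxvn gwtak hyuj dhmz erph
Hunk 4: at line 2 remove [gac] add [gfxts] -> 8 lines: rixu evx gfxts bxvn gwtak hyuj dhmz erph
Hunk 5: at line 2 remove [gfxts,bxvn,gwtak] add [rpvu,rqehm] -> 7 lines: rixu evx rpvu rqehm hyuj dhmz erph
Hunk 6: at line 3 remove [rqehm,hyuj] add [wdmgy,byl] -> 7 lines: rixu evx rpvu wdmgy byl dhmz erph
Hunk 7: at line 2 remove [rpvu] add [frb] -> 7 lines: rixu evx frb wdmgy byl dhmz erph
Final line 7: erph

Answer: erph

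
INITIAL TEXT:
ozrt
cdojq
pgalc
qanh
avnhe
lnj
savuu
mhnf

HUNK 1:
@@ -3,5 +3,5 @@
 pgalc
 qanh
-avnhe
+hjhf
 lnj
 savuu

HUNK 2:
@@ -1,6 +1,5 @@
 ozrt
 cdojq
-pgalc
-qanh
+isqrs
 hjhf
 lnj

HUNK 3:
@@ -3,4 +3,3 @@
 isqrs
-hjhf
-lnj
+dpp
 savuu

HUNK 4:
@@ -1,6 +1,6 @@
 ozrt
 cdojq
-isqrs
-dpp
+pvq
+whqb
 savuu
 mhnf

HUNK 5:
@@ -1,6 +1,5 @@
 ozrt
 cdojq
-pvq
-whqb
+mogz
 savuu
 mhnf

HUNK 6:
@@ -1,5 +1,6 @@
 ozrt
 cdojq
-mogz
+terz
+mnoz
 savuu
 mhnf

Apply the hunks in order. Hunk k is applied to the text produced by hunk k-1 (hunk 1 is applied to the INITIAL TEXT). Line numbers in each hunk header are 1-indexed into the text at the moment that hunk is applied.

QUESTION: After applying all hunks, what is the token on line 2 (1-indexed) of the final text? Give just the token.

Answer: cdojq

Derivation:
Hunk 1: at line 3 remove [avnhe] add [hjhf] -> 8 lines: ozrt cdojq pgalc qanh hjhf lnj savuu mhnf
Hunk 2: at line 1 remove [pgalc,qanh] add [isqrs] -> 7 lines: ozrt cdojq isqrs hjhf lnj savuu mhnf
Hunk 3: at line 3 remove [hjhf,lnj] add [dpp] -> 6 lines: ozrt cdojq isqrs dpp savuu mhnf
Hunk 4: at line 1 remove [isqrs,dpp] add [pvq,whqb] -> 6 lines: ozrt cdojq pvq whqb savuu mhnf
Hunk 5: at line 1 remove [pvq,whqb] add [mogz] -> 5 lines: ozrt cdojq mogz savuu mhnf
Hunk 6: at line 1 remove [mogz] add [terz,mnoz] -> 6 lines: ozrt cdojq terz mnoz savuu mhnf
Final line 2: cdojq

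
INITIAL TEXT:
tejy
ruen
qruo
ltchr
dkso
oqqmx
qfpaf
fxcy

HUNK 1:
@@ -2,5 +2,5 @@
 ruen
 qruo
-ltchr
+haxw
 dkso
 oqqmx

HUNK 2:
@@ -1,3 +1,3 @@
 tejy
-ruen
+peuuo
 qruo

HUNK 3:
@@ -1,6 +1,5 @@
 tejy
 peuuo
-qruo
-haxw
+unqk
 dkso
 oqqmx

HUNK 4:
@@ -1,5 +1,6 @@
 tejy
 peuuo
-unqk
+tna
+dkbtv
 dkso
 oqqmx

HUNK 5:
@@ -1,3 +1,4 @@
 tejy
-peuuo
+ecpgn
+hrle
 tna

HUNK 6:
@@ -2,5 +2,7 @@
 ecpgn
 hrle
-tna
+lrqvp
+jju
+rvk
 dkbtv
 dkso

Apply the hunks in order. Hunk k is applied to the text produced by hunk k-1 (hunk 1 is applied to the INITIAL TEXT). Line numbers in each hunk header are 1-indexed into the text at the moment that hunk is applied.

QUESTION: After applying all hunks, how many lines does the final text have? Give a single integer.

Hunk 1: at line 2 remove [ltchr] add [haxw] -> 8 lines: tejy ruen qruo haxw dkso oqqmx qfpaf fxcy
Hunk 2: at line 1 remove [ruen] add [peuuo] -> 8 lines: tejy peuuo qruo haxw dkso oqqmx qfpaf fxcy
Hunk 3: at line 1 remove [qruo,haxw] add [unqk] -> 7 lines: tejy peuuo unqk dkso oqqmx qfpaf fxcy
Hunk 4: at line 1 remove [unqk] add [tna,dkbtv] -> 8 lines: tejy peuuo tna dkbtv dkso oqqmx qfpaf fxcy
Hunk 5: at line 1 remove [peuuo] add [ecpgn,hrle] -> 9 lines: tejy ecpgn hrle tna dkbtv dkso oqqmx qfpaf fxcy
Hunk 6: at line 2 remove [tna] add [lrqvp,jju,rvk] -> 11 lines: tejy ecpgn hrle lrqvp jju rvk dkbtv dkso oqqmx qfpaf fxcy
Final line count: 11

Answer: 11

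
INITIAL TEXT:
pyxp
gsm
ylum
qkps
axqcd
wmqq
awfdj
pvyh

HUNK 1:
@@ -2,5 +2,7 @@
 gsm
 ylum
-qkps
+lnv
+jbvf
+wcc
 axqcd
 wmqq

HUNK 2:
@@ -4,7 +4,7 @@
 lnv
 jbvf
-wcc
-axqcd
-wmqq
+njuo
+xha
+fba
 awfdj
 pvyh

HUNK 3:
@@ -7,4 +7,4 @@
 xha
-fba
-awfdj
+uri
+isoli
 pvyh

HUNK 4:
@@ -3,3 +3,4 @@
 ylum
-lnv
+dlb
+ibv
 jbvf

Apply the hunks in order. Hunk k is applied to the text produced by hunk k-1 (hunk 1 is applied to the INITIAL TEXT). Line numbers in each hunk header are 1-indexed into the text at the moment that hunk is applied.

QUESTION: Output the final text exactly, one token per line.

Hunk 1: at line 2 remove [qkps] add [lnv,jbvf,wcc] -> 10 lines: pyxp gsm ylum lnv jbvf wcc axqcd wmqq awfdj pvyh
Hunk 2: at line 4 remove [wcc,axqcd,wmqq] add [njuo,xha,fba] -> 10 lines: pyxp gsm ylum lnv jbvf njuo xha fba awfdj pvyh
Hunk 3: at line 7 remove [fba,awfdj] add [uri,isoli] -> 10 lines: pyxp gsm ylum lnv jbvf njuo xha uri isoli pvyh
Hunk 4: at line 3 remove [lnv] add [dlb,ibv] -> 11 lines: pyxp gsm ylum dlb ibv jbvf njuo xha uri isoli pvyh

Answer: pyxp
gsm
ylum
dlb
ibv
jbvf
njuo
xha
uri
isoli
pvyh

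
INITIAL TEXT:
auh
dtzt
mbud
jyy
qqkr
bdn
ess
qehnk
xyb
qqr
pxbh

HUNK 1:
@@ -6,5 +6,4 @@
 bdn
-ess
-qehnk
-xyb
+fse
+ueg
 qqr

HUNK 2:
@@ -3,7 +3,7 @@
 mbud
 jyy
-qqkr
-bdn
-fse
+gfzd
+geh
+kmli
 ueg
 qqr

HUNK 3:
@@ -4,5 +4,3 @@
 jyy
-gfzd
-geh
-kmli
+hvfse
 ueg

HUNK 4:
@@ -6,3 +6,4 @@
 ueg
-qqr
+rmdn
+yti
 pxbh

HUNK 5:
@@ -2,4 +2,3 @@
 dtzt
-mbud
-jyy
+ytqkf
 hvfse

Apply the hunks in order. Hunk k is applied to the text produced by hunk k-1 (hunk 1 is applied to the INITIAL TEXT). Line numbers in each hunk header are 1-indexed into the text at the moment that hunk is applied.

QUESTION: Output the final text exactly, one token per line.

Answer: auh
dtzt
ytqkf
hvfse
ueg
rmdn
yti
pxbh

Derivation:
Hunk 1: at line 6 remove [ess,qehnk,xyb] add [fse,ueg] -> 10 lines: auh dtzt mbud jyy qqkr bdn fse ueg qqr pxbh
Hunk 2: at line 3 remove [qqkr,bdn,fse] add [gfzd,geh,kmli] -> 10 lines: auh dtzt mbud jyy gfzd geh kmli ueg qqr pxbh
Hunk 3: at line 4 remove [gfzd,geh,kmli] add [hvfse] -> 8 lines: auh dtzt mbud jyy hvfse ueg qqr pxbh
Hunk 4: at line 6 remove [qqr] add [rmdn,yti] -> 9 lines: auh dtzt mbud jyy hvfse ueg rmdn yti pxbh
Hunk 5: at line 2 remove [mbud,jyy] add [ytqkf] -> 8 lines: auh dtzt ytqkf hvfse ueg rmdn yti pxbh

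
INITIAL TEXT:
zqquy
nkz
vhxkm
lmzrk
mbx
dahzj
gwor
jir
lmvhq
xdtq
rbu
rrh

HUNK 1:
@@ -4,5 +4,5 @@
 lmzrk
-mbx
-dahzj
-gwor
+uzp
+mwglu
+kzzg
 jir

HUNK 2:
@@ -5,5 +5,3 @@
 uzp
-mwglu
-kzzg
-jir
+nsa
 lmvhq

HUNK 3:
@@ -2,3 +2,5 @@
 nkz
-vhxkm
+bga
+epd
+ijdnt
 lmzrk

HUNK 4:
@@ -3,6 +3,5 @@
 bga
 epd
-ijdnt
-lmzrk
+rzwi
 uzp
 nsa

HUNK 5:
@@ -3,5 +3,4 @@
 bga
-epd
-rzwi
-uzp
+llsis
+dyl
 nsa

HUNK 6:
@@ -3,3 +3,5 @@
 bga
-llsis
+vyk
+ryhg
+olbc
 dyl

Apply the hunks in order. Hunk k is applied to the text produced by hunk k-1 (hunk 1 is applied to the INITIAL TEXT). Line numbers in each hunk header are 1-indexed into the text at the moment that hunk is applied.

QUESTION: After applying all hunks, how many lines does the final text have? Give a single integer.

Hunk 1: at line 4 remove [mbx,dahzj,gwor] add [uzp,mwglu,kzzg] -> 12 lines: zqquy nkz vhxkm lmzrk uzp mwglu kzzg jir lmvhq xdtq rbu rrh
Hunk 2: at line 5 remove [mwglu,kzzg,jir] add [nsa] -> 10 lines: zqquy nkz vhxkm lmzrk uzp nsa lmvhq xdtq rbu rrh
Hunk 3: at line 2 remove [vhxkm] add [bga,epd,ijdnt] -> 12 lines: zqquy nkz bga epd ijdnt lmzrk uzp nsa lmvhq xdtq rbu rrh
Hunk 4: at line 3 remove [ijdnt,lmzrk] add [rzwi] -> 11 lines: zqquy nkz bga epd rzwi uzp nsa lmvhq xdtq rbu rrh
Hunk 5: at line 3 remove [epd,rzwi,uzp] add [llsis,dyl] -> 10 lines: zqquy nkz bga llsis dyl nsa lmvhq xdtq rbu rrh
Hunk 6: at line 3 remove [llsis] add [vyk,ryhg,olbc] -> 12 lines: zqquy nkz bga vyk ryhg olbc dyl nsa lmvhq xdtq rbu rrh
Final line count: 12

Answer: 12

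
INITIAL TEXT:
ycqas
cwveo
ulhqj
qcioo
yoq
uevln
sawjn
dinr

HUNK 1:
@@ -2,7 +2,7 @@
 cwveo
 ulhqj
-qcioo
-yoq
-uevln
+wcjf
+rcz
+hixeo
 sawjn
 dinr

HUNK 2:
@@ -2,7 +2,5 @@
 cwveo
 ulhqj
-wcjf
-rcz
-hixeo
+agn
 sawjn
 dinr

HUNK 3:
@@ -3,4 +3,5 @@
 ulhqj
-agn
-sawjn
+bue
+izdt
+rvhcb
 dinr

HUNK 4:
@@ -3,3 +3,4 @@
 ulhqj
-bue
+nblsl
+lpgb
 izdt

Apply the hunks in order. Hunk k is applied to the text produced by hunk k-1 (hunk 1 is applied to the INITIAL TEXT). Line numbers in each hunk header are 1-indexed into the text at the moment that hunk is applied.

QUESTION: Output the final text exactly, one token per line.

Answer: ycqas
cwveo
ulhqj
nblsl
lpgb
izdt
rvhcb
dinr

Derivation:
Hunk 1: at line 2 remove [qcioo,yoq,uevln] add [wcjf,rcz,hixeo] -> 8 lines: ycqas cwveo ulhqj wcjf rcz hixeo sawjn dinr
Hunk 2: at line 2 remove [wcjf,rcz,hixeo] add [agn] -> 6 lines: ycqas cwveo ulhqj agn sawjn dinr
Hunk 3: at line 3 remove [agn,sawjn] add [bue,izdt,rvhcb] -> 7 lines: ycqas cwveo ulhqj bue izdt rvhcb dinr
Hunk 4: at line 3 remove [bue] add [nblsl,lpgb] -> 8 lines: ycqas cwveo ulhqj nblsl lpgb izdt rvhcb dinr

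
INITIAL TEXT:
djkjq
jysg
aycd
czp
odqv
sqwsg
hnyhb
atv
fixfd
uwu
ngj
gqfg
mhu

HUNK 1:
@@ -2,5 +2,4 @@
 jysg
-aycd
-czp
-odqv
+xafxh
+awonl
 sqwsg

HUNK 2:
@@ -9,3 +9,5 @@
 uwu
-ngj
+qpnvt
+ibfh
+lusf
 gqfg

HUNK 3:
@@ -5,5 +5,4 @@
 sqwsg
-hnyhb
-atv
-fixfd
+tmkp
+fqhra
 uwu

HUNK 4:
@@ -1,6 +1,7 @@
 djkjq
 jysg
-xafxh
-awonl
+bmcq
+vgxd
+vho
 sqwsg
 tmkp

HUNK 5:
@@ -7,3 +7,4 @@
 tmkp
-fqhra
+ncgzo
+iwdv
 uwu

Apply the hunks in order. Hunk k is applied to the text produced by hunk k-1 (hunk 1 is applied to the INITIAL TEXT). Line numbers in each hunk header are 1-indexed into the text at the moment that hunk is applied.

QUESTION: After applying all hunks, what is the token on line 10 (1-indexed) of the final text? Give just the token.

Hunk 1: at line 2 remove [aycd,czp,odqv] add [xafxh,awonl] -> 12 lines: djkjq jysg xafxh awonl sqwsg hnyhb atv fixfd uwu ngj gqfg mhu
Hunk 2: at line 9 remove [ngj] add [qpnvt,ibfh,lusf] -> 14 lines: djkjq jysg xafxh awonl sqwsg hnyhb atv fixfd uwu qpnvt ibfh lusf gqfg mhu
Hunk 3: at line 5 remove [hnyhb,atv,fixfd] add [tmkp,fqhra] -> 13 lines: djkjq jysg xafxh awonl sqwsg tmkp fqhra uwu qpnvt ibfh lusf gqfg mhu
Hunk 4: at line 1 remove [xafxh,awonl] add [bmcq,vgxd,vho] -> 14 lines: djkjq jysg bmcq vgxd vho sqwsg tmkp fqhra uwu qpnvt ibfh lusf gqfg mhu
Hunk 5: at line 7 remove [fqhra] add [ncgzo,iwdv] -> 15 lines: djkjq jysg bmcq vgxd vho sqwsg tmkp ncgzo iwdv uwu qpnvt ibfh lusf gqfg mhu
Final line 10: uwu

Answer: uwu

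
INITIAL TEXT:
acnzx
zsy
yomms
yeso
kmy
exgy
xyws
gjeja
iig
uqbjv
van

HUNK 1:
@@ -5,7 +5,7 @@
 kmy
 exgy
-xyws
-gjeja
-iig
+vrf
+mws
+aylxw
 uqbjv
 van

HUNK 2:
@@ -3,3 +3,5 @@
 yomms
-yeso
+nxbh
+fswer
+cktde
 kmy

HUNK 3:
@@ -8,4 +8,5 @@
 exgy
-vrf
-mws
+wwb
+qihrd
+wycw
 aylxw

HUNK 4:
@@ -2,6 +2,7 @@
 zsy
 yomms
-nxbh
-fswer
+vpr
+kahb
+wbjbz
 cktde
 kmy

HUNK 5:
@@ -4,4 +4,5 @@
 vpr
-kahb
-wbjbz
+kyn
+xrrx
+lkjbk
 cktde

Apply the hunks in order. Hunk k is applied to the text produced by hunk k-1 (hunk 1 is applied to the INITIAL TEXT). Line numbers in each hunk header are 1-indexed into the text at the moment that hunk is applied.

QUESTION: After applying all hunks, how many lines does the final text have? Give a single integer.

Hunk 1: at line 5 remove [xyws,gjeja,iig] add [vrf,mws,aylxw] -> 11 lines: acnzx zsy yomms yeso kmy exgy vrf mws aylxw uqbjv van
Hunk 2: at line 3 remove [yeso] add [nxbh,fswer,cktde] -> 13 lines: acnzx zsy yomms nxbh fswer cktde kmy exgy vrf mws aylxw uqbjv van
Hunk 3: at line 8 remove [vrf,mws] add [wwb,qihrd,wycw] -> 14 lines: acnzx zsy yomms nxbh fswer cktde kmy exgy wwb qihrd wycw aylxw uqbjv van
Hunk 4: at line 2 remove [nxbh,fswer] add [vpr,kahb,wbjbz] -> 15 lines: acnzx zsy yomms vpr kahb wbjbz cktde kmy exgy wwb qihrd wycw aylxw uqbjv van
Hunk 5: at line 4 remove [kahb,wbjbz] add [kyn,xrrx,lkjbk] -> 16 lines: acnzx zsy yomms vpr kyn xrrx lkjbk cktde kmy exgy wwb qihrd wycw aylxw uqbjv van
Final line count: 16

Answer: 16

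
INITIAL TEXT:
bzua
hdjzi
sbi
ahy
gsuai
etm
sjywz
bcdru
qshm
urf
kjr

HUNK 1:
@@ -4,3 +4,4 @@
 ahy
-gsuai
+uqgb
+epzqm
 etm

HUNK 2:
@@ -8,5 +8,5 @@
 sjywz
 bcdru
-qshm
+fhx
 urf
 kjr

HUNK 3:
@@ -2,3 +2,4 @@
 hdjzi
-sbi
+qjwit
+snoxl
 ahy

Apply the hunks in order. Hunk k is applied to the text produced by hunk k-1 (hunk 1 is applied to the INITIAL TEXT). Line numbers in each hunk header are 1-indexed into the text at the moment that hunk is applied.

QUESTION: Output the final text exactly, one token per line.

Answer: bzua
hdjzi
qjwit
snoxl
ahy
uqgb
epzqm
etm
sjywz
bcdru
fhx
urf
kjr

Derivation:
Hunk 1: at line 4 remove [gsuai] add [uqgb,epzqm] -> 12 lines: bzua hdjzi sbi ahy uqgb epzqm etm sjywz bcdru qshm urf kjr
Hunk 2: at line 8 remove [qshm] add [fhx] -> 12 lines: bzua hdjzi sbi ahy uqgb epzqm etm sjywz bcdru fhx urf kjr
Hunk 3: at line 2 remove [sbi] add [qjwit,snoxl] -> 13 lines: bzua hdjzi qjwit snoxl ahy uqgb epzqm etm sjywz bcdru fhx urf kjr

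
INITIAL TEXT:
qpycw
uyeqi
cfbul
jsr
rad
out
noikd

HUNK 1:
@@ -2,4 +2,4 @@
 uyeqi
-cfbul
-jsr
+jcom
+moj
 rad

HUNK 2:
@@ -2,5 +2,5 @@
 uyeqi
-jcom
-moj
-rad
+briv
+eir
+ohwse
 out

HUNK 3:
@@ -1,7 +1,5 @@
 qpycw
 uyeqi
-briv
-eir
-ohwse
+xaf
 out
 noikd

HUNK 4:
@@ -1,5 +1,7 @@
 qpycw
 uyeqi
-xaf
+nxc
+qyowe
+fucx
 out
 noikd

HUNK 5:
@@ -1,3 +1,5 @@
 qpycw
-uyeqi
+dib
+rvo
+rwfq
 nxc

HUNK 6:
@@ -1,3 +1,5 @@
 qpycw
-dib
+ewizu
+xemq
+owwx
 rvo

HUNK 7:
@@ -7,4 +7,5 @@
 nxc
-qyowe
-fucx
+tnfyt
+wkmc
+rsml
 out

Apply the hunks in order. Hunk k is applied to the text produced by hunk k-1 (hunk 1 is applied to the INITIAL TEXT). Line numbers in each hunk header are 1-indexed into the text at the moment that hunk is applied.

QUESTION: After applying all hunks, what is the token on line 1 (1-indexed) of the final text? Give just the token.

Hunk 1: at line 2 remove [cfbul,jsr] add [jcom,moj] -> 7 lines: qpycw uyeqi jcom moj rad out noikd
Hunk 2: at line 2 remove [jcom,moj,rad] add [briv,eir,ohwse] -> 7 lines: qpycw uyeqi briv eir ohwse out noikd
Hunk 3: at line 1 remove [briv,eir,ohwse] add [xaf] -> 5 lines: qpycw uyeqi xaf out noikd
Hunk 4: at line 1 remove [xaf] add [nxc,qyowe,fucx] -> 7 lines: qpycw uyeqi nxc qyowe fucx out noikd
Hunk 5: at line 1 remove [uyeqi] add [dib,rvo,rwfq] -> 9 lines: qpycw dib rvo rwfq nxc qyowe fucx out noikd
Hunk 6: at line 1 remove [dib] add [ewizu,xemq,owwx] -> 11 lines: qpycw ewizu xemq owwx rvo rwfq nxc qyowe fucx out noikd
Hunk 7: at line 7 remove [qyowe,fucx] add [tnfyt,wkmc,rsml] -> 12 lines: qpycw ewizu xemq owwx rvo rwfq nxc tnfyt wkmc rsml out noikd
Final line 1: qpycw

Answer: qpycw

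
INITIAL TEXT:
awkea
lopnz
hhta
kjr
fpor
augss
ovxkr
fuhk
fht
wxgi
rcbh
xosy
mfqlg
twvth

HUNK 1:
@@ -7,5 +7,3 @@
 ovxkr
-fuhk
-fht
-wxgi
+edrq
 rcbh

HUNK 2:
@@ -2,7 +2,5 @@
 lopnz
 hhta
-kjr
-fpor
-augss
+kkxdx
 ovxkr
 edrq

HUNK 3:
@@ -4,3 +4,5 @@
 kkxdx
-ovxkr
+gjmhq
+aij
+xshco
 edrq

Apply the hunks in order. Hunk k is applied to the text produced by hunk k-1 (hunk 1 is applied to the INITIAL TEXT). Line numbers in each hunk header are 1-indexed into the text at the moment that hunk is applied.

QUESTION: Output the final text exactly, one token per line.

Answer: awkea
lopnz
hhta
kkxdx
gjmhq
aij
xshco
edrq
rcbh
xosy
mfqlg
twvth

Derivation:
Hunk 1: at line 7 remove [fuhk,fht,wxgi] add [edrq] -> 12 lines: awkea lopnz hhta kjr fpor augss ovxkr edrq rcbh xosy mfqlg twvth
Hunk 2: at line 2 remove [kjr,fpor,augss] add [kkxdx] -> 10 lines: awkea lopnz hhta kkxdx ovxkr edrq rcbh xosy mfqlg twvth
Hunk 3: at line 4 remove [ovxkr] add [gjmhq,aij,xshco] -> 12 lines: awkea lopnz hhta kkxdx gjmhq aij xshco edrq rcbh xosy mfqlg twvth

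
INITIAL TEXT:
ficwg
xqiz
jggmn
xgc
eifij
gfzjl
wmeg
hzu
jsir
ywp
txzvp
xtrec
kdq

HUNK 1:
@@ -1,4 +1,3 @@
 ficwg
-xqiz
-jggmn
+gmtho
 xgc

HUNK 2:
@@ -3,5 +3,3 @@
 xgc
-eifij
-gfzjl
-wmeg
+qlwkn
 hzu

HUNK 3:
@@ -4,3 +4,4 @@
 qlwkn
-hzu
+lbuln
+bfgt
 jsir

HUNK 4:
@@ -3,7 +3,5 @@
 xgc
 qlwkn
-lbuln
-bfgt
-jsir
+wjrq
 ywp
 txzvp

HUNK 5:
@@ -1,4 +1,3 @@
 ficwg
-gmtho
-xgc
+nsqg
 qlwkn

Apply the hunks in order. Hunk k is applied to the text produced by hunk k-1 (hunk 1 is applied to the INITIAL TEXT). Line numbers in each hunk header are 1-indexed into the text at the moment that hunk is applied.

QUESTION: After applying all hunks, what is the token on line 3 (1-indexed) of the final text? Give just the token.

Answer: qlwkn

Derivation:
Hunk 1: at line 1 remove [xqiz,jggmn] add [gmtho] -> 12 lines: ficwg gmtho xgc eifij gfzjl wmeg hzu jsir ywp txzvp xtrec kdq
Hunk 2: at line 3 remove [eifij,gfzjl,wmeg] add [qlwkn] -> 10 lines: ficwg gmtho xgc qlwkn hzu jsir ywp txzvp xtrec kdq
Hunk 3: at line 4 remove [hzu] add [lbuln,bfgt] -> 11 lines: ficwg gmtho xgc qlwkn lbuln bfgt jsir ywp txzvp xtrec kdq
Hunk 4: at line 3 remove [lbuln,bfgt,jsir] add [wjrq] -> 9 lines: ficwg gmtho xgc qlwkn wjrq ywp txzvp xtrec kdq
Hunk 5: at line 1 remove [gmtho,xgc] add [nsqg] -> 8 lines: ficwg nsqg qlwkn wjrq ywp txzvp xtrec kdq
Final line 3: qlwkn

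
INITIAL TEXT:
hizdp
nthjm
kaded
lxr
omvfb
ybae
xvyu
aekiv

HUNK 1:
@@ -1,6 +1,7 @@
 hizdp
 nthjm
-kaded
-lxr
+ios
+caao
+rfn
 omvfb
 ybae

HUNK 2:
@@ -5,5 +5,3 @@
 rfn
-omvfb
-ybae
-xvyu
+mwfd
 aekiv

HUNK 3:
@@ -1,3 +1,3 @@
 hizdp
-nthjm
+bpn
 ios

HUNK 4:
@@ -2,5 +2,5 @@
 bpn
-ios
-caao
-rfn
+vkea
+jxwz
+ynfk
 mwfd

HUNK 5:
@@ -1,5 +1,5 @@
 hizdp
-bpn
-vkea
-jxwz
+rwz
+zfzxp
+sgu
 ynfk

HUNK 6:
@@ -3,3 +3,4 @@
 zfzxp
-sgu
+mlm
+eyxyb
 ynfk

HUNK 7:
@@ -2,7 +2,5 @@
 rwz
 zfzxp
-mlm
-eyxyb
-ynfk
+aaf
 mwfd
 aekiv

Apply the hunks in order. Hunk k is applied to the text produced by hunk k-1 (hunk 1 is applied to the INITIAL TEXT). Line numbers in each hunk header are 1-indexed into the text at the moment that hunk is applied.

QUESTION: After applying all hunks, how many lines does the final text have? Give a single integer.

Answer: 6

Derivation:
Hunk 1: at line 1 remove [kaded,lxr] add [ios,caao,rfn] -> 9 lines: hizdp nthjm ios caao rfn omvfb ybae xvyu aekiv
Hunk 2: at line 5 remove [omvfb,ybae,xvyu] add [mwfd] -> 7 lines: hizdp nthjm ios caao rfn mwfd aekiv
Hunk 3: at line 1 remove [nthjm] add [bpn] -> 7 lines: hizdp bpn ios caao rfn mwfd aekiv
Hunk 4: at line 2 remove [ios,caao,rfn] add [vkea,jxwz,ynfk] -> 7 lines: hizdp bpn vkea jxwz ynfk mwfd aekiv
Hunk 5: at line 1 remove [bpn,vkea,jxwz] add [rwz,zfzxp,sgu] -> 7 lines: hizdp rwz zfzxp sgu ynfk mwfd aekiv
Hunk 6: at line 3 remove [sgu] add [mlm,eyxyb] -> 8 lines: hizdp rwz zfzxp mlm eyxyb ynfk mwfd aekiv
Hunk 7: at line 2 remove [mlm,eyxyb,ynfk] add [aaf] -> 6 lines: hizdp rwz zfzxp aaf mwfd aekiv
Final line count: 6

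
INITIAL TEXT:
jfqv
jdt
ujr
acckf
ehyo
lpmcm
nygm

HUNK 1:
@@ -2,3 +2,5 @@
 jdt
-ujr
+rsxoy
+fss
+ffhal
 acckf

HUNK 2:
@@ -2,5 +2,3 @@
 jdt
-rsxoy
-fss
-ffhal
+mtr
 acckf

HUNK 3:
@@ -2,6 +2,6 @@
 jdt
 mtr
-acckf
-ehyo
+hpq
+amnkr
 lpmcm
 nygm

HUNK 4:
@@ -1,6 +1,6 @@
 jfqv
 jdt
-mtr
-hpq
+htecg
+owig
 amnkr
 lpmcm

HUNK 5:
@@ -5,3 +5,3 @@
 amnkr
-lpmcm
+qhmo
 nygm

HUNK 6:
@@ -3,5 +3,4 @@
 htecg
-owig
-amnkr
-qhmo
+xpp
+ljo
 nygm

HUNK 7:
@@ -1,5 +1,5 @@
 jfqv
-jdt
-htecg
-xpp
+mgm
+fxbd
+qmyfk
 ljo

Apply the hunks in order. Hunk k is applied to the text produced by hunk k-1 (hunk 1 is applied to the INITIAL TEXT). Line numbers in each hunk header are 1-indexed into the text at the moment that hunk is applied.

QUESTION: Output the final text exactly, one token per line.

Answer: jfqv
mgm
fxbd
qmyfk
ljo
nygm

Derivation:
Hunk 1: at line 2 remove [ujr] add [rsxoy,fss,ffhal] -> 9 lines: jfqv jdt rsxoy fss ffhal acckf ehyo lpmcm nygm
Hunk 2: at line 2 remove [rsxoy,fss,ffhal] add [mtr] -> 7 lines: jfqv jdt mtr acckf ehyo lpmcm nygm
Hunk 3: at line 2 remove [acckf,ehyo] add [hpq,amnkr] -> 7 lines: jfqv jdt mtr hpq amnkr lpmcm nygm
Hunk 4: at line 1 remove [mtr,hpq] add [htecg,owig] -> 7 lines: jfqv jdt htecg owig amnkr lpmcm nygm
Hunk 5: at line 5 remove [lpmcm] add [qhmo] -> 7 lines: jfqv jdt htecg owig amnkr qhmo nygm
Hunk 6: at line 3 remove [owig,amnkr,qhmo] add [xpp,ljo] -> 6 lines: jfqv jdt htecg xpp ljo nygm
Hunk 7: at line 1 remove [jdt,htecg,xpp] add [mgm,fxbd,qmyfk] -> 6 lines: jfqv mgm fxbd qmyfk ljo nygm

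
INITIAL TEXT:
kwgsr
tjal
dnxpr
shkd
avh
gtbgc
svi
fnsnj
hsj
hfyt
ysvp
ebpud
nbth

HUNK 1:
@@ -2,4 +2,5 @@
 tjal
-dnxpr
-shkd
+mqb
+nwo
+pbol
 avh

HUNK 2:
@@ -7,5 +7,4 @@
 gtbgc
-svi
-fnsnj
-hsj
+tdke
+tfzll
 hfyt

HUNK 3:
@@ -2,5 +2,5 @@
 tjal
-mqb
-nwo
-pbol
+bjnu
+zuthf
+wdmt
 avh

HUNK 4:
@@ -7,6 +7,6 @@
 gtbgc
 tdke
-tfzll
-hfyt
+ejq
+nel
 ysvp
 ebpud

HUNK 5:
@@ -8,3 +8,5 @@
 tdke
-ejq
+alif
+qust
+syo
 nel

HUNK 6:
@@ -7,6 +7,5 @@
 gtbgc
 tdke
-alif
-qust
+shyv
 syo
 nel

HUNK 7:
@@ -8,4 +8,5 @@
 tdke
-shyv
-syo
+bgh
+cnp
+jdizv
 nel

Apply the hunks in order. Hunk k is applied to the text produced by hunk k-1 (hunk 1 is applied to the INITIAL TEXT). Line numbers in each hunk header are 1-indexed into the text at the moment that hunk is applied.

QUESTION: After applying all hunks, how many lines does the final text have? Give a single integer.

Answer: 15

Derivation:
Hunk 1: at line 2 remove [dnxpr,shkd] add [mqb,nwo,pbol] -> 14 lines: kwgsr tjal mqb nwo pbol avh gtbgc svi fnsnj hsj hfyt ysvp ebpud nbth
Hunk 2: at line 7 remove [svi,fnsnj,hsj] add [tdke,tfzll] -> 13 lines: kwgsr tjal mqb nwo pbol avh gtbgc tdke tfzll hfyt ysvp ebpud nbth
Hunk 3: at line 2 remove [mqb,nwo,pbol] add [bjnu,zuthf,wdmt] -> 13 lines: kwgsr tjal bjnu zuthf wdmt avh gtbgc tdke tfzll hfyt ysvp ebpud nbth
Hunk 4: at line 7 remove [tfzll,hfyt] add [ejq,nel] -> 13 lines: kwgsr tjal bjnu zuthf wdmt avh gtbgc tdke ejq nel ysvp ebpud nbth
Hunk 5: at line 8 remove [ejq] add [alif,qust,syo] -> 15 lines: kwgsr tjal bjnu zuthf wdmt avh gtbgc tdke alif qust syo nel ysvp ebpud nbth
Hunk 6: at line 7 remove [alif,qust] add [shyv] -> 14 lines: kwgsr tjal bjnu zuthf wdmt avh gtbgc tdke shyv syo nel ysvp ebpud nbth
Hunk 7: at line 8 remove [shyv,syo] add [bgh,cnp,jdizv] -> 15 lines: kwgsr tjal bjnu zuthf wdmt avh gtbgc tdke bgh cnp jdizv nel ysvp ebpud nbth
Final line count: 15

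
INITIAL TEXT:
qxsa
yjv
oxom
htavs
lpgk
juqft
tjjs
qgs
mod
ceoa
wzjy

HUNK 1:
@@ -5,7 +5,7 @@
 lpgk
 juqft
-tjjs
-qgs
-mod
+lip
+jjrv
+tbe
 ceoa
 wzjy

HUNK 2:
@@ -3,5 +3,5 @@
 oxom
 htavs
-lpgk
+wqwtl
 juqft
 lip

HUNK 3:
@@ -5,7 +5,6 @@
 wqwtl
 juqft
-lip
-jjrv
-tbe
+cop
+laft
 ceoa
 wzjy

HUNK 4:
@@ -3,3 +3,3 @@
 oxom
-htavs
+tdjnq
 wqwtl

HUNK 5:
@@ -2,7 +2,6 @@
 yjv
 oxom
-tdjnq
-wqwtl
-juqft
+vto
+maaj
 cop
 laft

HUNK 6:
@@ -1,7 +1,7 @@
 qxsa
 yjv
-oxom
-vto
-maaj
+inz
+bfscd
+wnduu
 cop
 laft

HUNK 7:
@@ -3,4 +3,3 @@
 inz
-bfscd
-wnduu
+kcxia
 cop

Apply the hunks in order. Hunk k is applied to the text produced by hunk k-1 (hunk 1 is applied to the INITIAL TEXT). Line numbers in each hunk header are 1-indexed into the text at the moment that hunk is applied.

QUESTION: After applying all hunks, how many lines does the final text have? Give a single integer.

Answer: 8

Derivation:
Hunk 1: at line 5 remove [tjjs,qgs,mod] add [lip,jjrv,tbe] -> 11 lines: qxsa yjv oxom htavs lpgk juqft lip jjrv tbe ceoa wzjy
Hunk 2: at line 3 remove [lpgk] add [wqwtl] -> 11 lines: qxsa yjv oxom htavs wqwtl juqft lip jjrv tbe ceoa wzjy
Hunk 3: at line 5 remove [lip,jjrv,tbe] add [cop,laft] -> 10 lines: qxsa yjv oxom htavs wqwtl juqft cop laft ceoa wzjy
Hunk 4: at line 3 remove [htavs] add [tdjnq] -> 10 lines: qxsa yjv oxom tdjnq wqwtl juqft cop laft ceoa wzjy
Hunk 5: at line 2 remove [tdjnq,wqwtl,juqft] add [vto,maaj] -> 9 lines: qxsa yjv oxom vto maaj cop laft ceoa wzjy
Hunk 6: at line 1 remove [oxom,vto,maaj] add [inz,bfscd,wnduu] -> 9 lines: qxsa yjv inz bfscd wnduu cop laft ceoa wzjy
Hunk 7: at line 3 remove [bfscd,wnduu] add [kcxia] -> 8 lines: qxsa yjv inz kcxia cop laft ceoa wzjy
Final line count: 8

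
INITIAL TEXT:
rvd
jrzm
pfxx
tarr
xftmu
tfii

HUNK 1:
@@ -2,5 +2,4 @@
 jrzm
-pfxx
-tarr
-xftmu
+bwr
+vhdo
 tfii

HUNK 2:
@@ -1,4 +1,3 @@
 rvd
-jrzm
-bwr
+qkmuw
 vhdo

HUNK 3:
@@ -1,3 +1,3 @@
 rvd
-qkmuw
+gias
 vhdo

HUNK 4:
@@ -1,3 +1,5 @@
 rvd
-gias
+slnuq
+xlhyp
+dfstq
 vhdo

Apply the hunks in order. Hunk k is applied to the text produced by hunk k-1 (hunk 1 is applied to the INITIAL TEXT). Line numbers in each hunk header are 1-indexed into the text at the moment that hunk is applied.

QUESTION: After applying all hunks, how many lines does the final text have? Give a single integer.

Hunk 1: at line 2 remove [pfxx,tarr,xftmu] add [bwr,vhdo] -> 5 lines: rvd jrzm bwr vhdo tfii
Hunk 2: at line 1 remove [jrzm,bwr] add [qkmuw] -> 4 lines: rvd qkmuw vhdo tfii
Hunk 3: at line 1 remove [qkmuw] add [gias] -> 4 lines: rvd gias vhdo tfii
Hunk 4: at line 1 remove [gias] add [slnuq,xlhyp,dfstq] -> 6 lines: rvd slnuq xlhyp dfstq vhdo tfii
Final line count: 6

Answer: 6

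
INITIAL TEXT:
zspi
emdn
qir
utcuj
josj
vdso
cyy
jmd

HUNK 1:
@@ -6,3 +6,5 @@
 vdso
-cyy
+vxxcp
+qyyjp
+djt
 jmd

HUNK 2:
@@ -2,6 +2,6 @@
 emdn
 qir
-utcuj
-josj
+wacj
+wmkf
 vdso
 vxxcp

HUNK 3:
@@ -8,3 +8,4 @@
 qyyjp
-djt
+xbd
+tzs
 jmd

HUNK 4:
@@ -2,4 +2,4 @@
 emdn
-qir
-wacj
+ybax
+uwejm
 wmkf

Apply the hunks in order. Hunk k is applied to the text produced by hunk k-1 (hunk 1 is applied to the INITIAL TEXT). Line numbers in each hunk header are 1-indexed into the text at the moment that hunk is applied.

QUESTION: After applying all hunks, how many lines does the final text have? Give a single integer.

Hunk 1: at line 6 remove [cyy] add [vxxcp,qyyjp,djt] -> 10 lines: zspi emdn qir utcuj josj vdso vxxcp qyyjp djt jmd
Hunk 2: at line 2 remove [utcuj,josj] add [wacj,wmkf] -> 10 lines: zspi emdn qir wacj wmkf vdso vxxcp qyyjp djt jmd
Hunk 3: at line 8 remove [djt] add [xbd,tzs] -> 11 lines: zspi emdn qir wacj wmkf vdso vxxcp qyyjp xbd tzs jmd
Hunk 4: at line 2 remove [qir,wacj] add [ybax,uwejm] -> 11 lines: zspi emdn ybax uwejm wmkf vdso vxxcp qyyjp xbd tzs jmd
Final line count: 11

Answer: 11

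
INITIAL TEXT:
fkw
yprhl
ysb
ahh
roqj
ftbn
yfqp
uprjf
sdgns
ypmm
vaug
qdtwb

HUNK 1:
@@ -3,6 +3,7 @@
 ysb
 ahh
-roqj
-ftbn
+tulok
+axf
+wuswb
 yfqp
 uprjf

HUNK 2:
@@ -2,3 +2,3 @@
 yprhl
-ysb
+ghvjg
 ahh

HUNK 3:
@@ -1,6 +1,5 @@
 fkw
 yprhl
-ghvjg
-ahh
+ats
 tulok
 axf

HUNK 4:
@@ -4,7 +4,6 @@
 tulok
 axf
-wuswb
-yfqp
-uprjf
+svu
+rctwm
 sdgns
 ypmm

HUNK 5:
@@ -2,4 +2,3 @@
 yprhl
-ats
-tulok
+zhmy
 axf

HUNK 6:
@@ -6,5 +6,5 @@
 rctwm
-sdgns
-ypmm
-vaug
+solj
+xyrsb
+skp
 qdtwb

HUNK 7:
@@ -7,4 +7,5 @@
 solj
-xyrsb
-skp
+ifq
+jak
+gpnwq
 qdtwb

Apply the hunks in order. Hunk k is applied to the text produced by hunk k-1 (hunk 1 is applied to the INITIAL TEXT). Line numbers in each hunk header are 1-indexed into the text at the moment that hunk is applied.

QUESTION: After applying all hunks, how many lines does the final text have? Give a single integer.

Hunk 1: at line 3 remove [roqj,ftbn] add [tulok,axf,wuswb] -> 13 lines: fkw yprhl ysb ahh tulok axf wuswb yfqp uprjf sdgns ypmm vaug qdtwb
Hunk 2: at line 2 remove [ysb] add [ghvjg] -> 13 lines: fkw yprhl ghvjg ahh tulok axf wuswb yfqp uprjf sdgns ypmm vaug qdtwb
Hunk 3: at line 1 remove [ghvjg,ahh] add [ats] -> 12 lines: fkw yprhl ats tulok axf wuswb yfqp uprjf sdgns ypmm vaug qdtwb
Hunk 4: at line 4 remove [wuswb,yfqp,uprjf] add [svu,rctwm] -> 11 lines: fkw yprhl ats tulok axf svu rctwm sdgns ypmm vaug qdtwb
Hunk 5: at line 2 remove [ats,tulok] add [zhmy] -> 10 lines: fkw yprhl zhmy axf svu rctwm sdgns ypmm vaug qdtwb
Hunk 6: at line 6 remove [sdgns,ypmm,vaug] add [solj,xyrsb,skp] -> 10 lines: fkw yprhl zhmy axf svu rctwm solj xyrsb skp qdtwb
Hunk 7: at line 7 remove [xyrsb,skp] add [ifq,jak,gpnwq] -> 11 lines: fkw yprhl zhmy axf svu rctwm solj ifq jak gpnwq qdtwb
Final line count: 11

Answer: 11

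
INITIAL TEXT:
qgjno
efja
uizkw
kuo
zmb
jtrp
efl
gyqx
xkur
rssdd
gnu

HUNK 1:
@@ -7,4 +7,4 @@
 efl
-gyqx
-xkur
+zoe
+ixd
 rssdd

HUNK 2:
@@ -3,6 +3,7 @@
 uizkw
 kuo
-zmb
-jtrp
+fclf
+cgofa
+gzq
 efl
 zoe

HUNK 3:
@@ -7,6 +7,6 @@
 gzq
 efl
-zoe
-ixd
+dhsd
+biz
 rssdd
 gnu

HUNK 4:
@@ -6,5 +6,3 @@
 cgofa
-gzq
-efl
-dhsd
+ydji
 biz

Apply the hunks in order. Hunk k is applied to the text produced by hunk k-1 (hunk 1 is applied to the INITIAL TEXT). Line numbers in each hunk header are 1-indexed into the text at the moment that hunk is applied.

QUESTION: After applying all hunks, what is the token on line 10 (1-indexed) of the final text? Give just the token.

Answer: gnu

Derivation:
Hunk 1: at line 7 remove [gyqx,xkur] add [zoe,ixd] -> 11 lines: qgjno efja uizkw kuo zmb jtrp efl zoe ixd rssdd gnu
Hunk 2: at line 3 remove [zmb,jtrp] add [fclf,cgofa,gzq] -> 12 lines: qgjno efja uizkw kuo fclf cgofa gzq efl zoe ixd rssdd gnu
Hunk 3: at line 7 remove [zoe,ixd] add [dhsd,biz] -> 12 lines: qgjno efja uizkw kuo fclf cgofa gzq efl dhsd biz rssdd gnu
Hunk 4: at line 6 remove [gzq,efl,dhsd] add [ydji] -> 10 lines: qgjno efja uizkw kuo fclf cgofa ydji biz rssdd gnu
Final line 10: gnu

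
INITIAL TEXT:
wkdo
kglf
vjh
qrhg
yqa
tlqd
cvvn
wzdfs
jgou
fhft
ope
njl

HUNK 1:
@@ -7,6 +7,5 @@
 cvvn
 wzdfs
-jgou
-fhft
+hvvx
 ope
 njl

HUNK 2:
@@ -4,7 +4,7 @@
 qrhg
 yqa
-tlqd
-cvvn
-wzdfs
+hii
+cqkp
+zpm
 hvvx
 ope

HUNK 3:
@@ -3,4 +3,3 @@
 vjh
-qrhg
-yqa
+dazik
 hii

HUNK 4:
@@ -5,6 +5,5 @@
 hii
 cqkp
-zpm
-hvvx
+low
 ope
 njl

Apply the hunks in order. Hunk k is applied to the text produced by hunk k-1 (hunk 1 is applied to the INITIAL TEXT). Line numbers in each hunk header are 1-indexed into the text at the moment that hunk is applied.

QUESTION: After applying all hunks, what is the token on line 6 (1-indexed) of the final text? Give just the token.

Answer: cqkp

Derivation:
Hunk 1: at line 7 remove [jgou,fhft] add [hvvx] -> 11 lines: wkdo kglf vjh qrhg yqa tlqd cvvn wzdfs hvvx ope njl
Hunk 2: at line 4 remove [tlqd,cvvn,wzdfs] add [hii,cqkp,zpm] -> 11 lines: wkdo kglf vjh qrhg yqa hii cqkp zpm hvvx ope njl
Hunk 3: at line 3 remove [qrhg,yqa] add [dazik] -> 10 lines: wkdo kglf vjh dazik hii cqkp zpm hvvx ope njl
Hunk 4: at line 5 remove [zpm,hvvx] add [low] -> 9 lines: wkdo kglf vjh dazik hii cqkp low ope njl
Final line 6: cqkp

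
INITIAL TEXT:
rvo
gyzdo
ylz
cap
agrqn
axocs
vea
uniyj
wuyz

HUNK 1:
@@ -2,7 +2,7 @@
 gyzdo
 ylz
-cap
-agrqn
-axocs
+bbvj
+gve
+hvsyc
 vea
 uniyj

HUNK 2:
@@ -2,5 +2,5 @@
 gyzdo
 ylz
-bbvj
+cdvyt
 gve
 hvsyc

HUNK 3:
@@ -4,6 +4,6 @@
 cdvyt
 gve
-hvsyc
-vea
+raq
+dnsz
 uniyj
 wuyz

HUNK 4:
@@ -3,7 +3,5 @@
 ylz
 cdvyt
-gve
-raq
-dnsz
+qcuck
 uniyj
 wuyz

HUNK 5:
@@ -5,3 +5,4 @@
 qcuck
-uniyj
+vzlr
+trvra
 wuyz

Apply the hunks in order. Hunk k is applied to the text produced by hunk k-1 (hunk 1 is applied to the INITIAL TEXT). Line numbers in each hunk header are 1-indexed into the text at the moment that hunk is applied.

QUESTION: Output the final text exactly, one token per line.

Hunk 1: at line 2 remove [cap,agrqn,axocs] add [bbvj,gve,hvsyc] -> 9 lines: rvo gyzdo ylz bbvj gve hvsyc vea uniyj wuyz
Hunk 2: at line 2 remove [bbvj] add [cdvyt] -> 9 lines: rvo gyzdo ylz cdvyt gve hvsyc vea uniyj wuyz
Hunk 3: at line 4 remove [hvsyc,vea] add [raq,dnsz] -> 9 lines: rvo gyzdo ylz cdvyt gve raq dnsz uniyj wuyz
Hunk 4: at line 3 remove [gve,raq,dnsz] add [qcuck] -> 7 lines: rvo gyzdo ylz cdvyt qcuck uniyj wuyz
Hunk 5: at line 5 remove [uniyj] add [vzlr,trvra] -> 8 lines: rvo gyzdo ylz cdvyt qcuck vzlr trvra wuyz

Answer: rvo
gyzdo
ylz
cdvyt
qcuck
vzlr
trvra
wuyz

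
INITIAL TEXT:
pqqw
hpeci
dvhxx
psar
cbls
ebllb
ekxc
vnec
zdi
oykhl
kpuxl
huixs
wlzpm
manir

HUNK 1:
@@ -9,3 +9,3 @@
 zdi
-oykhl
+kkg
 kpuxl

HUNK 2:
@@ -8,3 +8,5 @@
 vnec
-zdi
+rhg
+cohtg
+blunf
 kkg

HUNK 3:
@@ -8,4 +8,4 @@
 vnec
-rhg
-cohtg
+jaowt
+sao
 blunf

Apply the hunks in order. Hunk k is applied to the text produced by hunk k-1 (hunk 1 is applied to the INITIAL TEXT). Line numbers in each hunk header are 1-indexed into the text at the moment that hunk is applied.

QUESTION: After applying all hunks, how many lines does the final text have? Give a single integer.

Answer: 16

Derivation:
Hunk 1: at line 9 remove [oykhl] add [kkg] -> 14 lines: pqqw hpeci dvhxx psar cbls ebllb ekxc vnec zdi kkg kpuxl huixs wlzpm manir
Hunk 2: at line 8 remove [zdi] add [rhg,cohtg,blunf] -> 16 lines: pqqw hpeci dvhxx psar cbls ebllb ekxc vnec rhg cohtg blunf kkg kpuxl huixs wlzpm manir
Hunk 3: at line 8 remove [rhg,cohtg] add [jaowt,sao] -> 16 lines: pqqw hpeci dvhxx psar cbls ebllb ekxc vnec jaowt sao blunf kkg kpuxl huixs wlzpm manir
Final line count: 16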